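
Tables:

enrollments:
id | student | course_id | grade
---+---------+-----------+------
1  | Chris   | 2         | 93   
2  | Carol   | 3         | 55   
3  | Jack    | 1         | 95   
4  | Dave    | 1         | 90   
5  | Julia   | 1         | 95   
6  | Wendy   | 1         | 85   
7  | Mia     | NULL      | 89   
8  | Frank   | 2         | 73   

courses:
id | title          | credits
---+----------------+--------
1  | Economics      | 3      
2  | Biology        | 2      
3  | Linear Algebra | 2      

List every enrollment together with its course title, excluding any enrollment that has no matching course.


INNER JOIN keeps only enrollments rows whose course_id matches an id in courses. Walk through each enrollment:
  - enrollment 1 (Chris): course_id=2 -> matches Biology
  - enrollment 2 (Carol): course_id=3 -> matches Linear Algebra
  - enrollment 3 (Jack): course_id=1 -> matches Economics
  - enrollment 4 (Dave): course_id=1 -> matches Economics
  - enrollment 5 (Julia): course_id=1 -> matches Economics
  - enrollment 6 (Wendy): course_id=1 -> matches Economics
  - enrollment 7 (Mia): course_id=NULL, no match -> dropped
  - enrollment 8 (Frank): course_id=2 -> matches Biology
So 1 of 8 rows is dropped.

SQL:
SELECT a.student, b.title AS course
FROM enrollments a
INNER JOIN courses b ON a.course_id = b.id

Result:
student | course        
--------+---------------
Chris   | Biology       
Carol   | Linear Algebra
Jack    | Economics     
Dave    | Economics     
Julia   | Economics     
Wendy   | Economics     
Frank   | Biology       


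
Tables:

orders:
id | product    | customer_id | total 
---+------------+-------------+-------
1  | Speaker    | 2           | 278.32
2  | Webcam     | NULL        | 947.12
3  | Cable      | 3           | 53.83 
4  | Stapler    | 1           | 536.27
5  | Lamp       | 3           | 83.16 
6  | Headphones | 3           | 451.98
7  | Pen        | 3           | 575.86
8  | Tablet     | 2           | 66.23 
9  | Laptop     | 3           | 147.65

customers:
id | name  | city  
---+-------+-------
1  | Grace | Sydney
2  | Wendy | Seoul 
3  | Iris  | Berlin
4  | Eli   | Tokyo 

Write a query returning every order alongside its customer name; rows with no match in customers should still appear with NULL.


LEFT JOIN keeps every row from orders (the left table); where customer_id has no match in customers, the customer columns become NULL. Walk through each order:
  - order 1 (Speaker): customer_id=2 -> matches Wendy
  - order 2 (Webcam): customer_id=NULL, no match -> kept with NULL
  - order 3 (Cable): customer_id=3 -> matches Iris
  - order 4 (Stapler): customer_id=1 -> matches Grace
  - order 5 (Lamp): customer_id=3 -> matches Iris
  - order 6 (Headphones): customer_id=3 -> matches Iris
  - order 7 (Pen): customer_id=3 -> matches Iris
  - order 8 (Tablet): customer_id=2 -> matches Wendy
  - order 9 (Laptop): customer_id=3 -> matches Iris
All 9 rows appear; 1 has NULL customer.

SQL:
SELECT a.product, b.name AS customer
FROM orders a
LEFT JOIN customers b ON a.customer_id = b.id

Result:
product    | customer
-----------+---------
Speaker    | Wendy   
Webcam     | NULL    
Cable      | Iris    
Stapler    | Grace   
Lamp       | Iris    
Headphones | Iris    
Pen        | Iris    
Tablet     | Wendy   
Laptop     | Iris    


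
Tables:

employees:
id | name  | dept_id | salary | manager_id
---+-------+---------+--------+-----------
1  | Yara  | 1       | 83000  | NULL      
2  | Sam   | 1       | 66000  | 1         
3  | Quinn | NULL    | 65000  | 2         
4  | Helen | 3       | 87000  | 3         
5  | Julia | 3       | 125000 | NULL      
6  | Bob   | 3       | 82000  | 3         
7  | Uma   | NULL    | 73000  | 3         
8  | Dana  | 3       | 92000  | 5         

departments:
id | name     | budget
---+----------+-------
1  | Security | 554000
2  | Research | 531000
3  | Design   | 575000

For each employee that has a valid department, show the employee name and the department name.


INNER JOIN keeps only employees rows whose dept_id matches an id in departments. Walk through each employee:
  - employee 1 (Yara): dept_id=1 -> matches Security
  - employee 2 (Sam): dept_id=1 -> matches Security
  - employee 3 (Quinn): dept_id=NULL, no match -> dropped
  - employee 4 (Helen): dept_id=3 -> matches Design
  - employee 5 (Julia): dept_id=3 -> matches Design
  - employee 6 (Bob): dept_id=3 -> matches Design
  - employee 7 (Uma): dept_id=NULL, no match -> dropped
  - employee 8 (Dana): dept_id=3 -> matches Design
So 2 of 8 rows are dropped.

SQL:
SELECT a.name, b.name AS department
FROM employees a
INNER JOIN departments b ON a.dept_id = b.id

Result:
name  | department
------+-----------
Yara  | Security  
Sam   | Security  
Helen | Design    
Julia | Design    
Bob   | Design    
Dana  | Design    


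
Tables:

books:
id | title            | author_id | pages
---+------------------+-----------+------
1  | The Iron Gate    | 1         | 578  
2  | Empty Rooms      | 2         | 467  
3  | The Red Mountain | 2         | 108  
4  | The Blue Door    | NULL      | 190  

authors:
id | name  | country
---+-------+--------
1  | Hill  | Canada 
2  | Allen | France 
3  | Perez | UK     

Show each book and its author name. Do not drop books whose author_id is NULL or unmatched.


LEFT JOIN keeps every row from books (the left table); where author_id has no match in authors, the author columns become NULL. Walk through each book:
  - book 1 (The Iron Gate): author_id=1 -> matches Hill
  - book 2 (Empty Rooms): author_id=2 -> matches Allen
  - book 3 (The Red Mountain): author_id=2 -> matches Allen
  - book 4 (The Blue Door): author_id=NULL, no match -> kept with NULL
All 4 rows appear; 1 has NULL author.

SQL:
SELECT a.title, b.name AS author
FROM books a
LEFT JOIN authors b ON a.author_id = b.id

Result:
title            | author
-----------------+-------
The Iron Gate    | Hill  
Empty Rooms      | Allen 
The Red Mountain | Allen 
The Blue Door    | NULL  


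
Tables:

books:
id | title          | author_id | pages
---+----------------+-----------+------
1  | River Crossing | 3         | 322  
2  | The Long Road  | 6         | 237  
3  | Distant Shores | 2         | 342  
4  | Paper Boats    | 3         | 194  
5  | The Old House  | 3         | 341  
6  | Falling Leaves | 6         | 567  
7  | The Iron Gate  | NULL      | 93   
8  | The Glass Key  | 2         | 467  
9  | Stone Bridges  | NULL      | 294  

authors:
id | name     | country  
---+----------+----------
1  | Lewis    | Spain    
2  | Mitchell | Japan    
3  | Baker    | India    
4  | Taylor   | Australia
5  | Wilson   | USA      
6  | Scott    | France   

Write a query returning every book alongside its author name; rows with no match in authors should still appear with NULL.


LEFT JOIN keeps every row from books (the left table); where author_id has no match in authors, the author columns become NULL. Walk through each book:
  - book 1 (River Crossing): author_id=3 -> matches Baker
  - book 2 (The Long Road): author_id=6 -> matches Scott
  - book 3 (Distant Shores): author_id=2 -> matches Mitchell
  - book 4 (Paper Boats): author_id=3 -> matches Baker
  - book 5 (The Old House): author_id=3 -> matches Baker
  - book 6 (Falling Leaves): author_id=6 -> matches Scott
  - book 7 (The Iron Gate): author_id=NULL, no match -> kept with NULL
  - book 8 (The Glass Key): author_id=2 -> matches Mitchell
  - book 9 (Stone Bridges): author_id=NULL, no match -> kept with NULL
All 9 rows appear; 2 have NULL author.

SQL:
SELECT a.title, b.name AS author
FROM books a
LEFT JOIN authors b ON a.author_id = b.id

Result:
title          | author  
---------------+---------
River Crossing | Baker   
The Long Road  | Scott   
Distant Shores | Mitchell
Paper Boats    | Baker   
The Old House  | Baker   
Falling Leaves | Scott   
The Iron Gate  | NULL    
The Glass Key  | Mitchell
Stone Bridges  | NULL    


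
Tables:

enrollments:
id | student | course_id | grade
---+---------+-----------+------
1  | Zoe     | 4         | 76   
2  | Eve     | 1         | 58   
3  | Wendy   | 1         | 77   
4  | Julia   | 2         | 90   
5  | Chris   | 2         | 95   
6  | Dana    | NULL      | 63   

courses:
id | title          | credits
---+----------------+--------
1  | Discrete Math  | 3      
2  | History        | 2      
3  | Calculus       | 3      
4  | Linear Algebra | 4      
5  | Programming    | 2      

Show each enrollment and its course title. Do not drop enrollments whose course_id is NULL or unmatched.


LEFT JOIN keeps every row from enrollments (the left table); where course_id has no match in courses, the course columns become NULL. Walk through each enrollment:
  - enrollment 1 (Zoe): course_id=4 -> matches Linear Algebra
  - enrollment 2 (Eve): course_id=1 -> matches Discrete Math
  - enrollment 3 (Wendy): course_id=1 -> matches Discrete Math
  - enrollment 4 (Julia): course_id=2 -> matches History
  - enrollment 5 (Chris): course_id=2 -> matches History
  - enrollment 6 (Dana): course_id=NULL, no match -> kept with NULL
All 6 rows appear; 1 has NULL course.

SQL:
SELECT a.student, b.title AS course
FROM enrollments a
LEFT JOIN courses b ON a.course_id = b.id

Result:
student | course        
--------+---------------
Zoe     | Linear Algebra
Eve     | Discrete Math 
Wendy   | Discrete Math 
Julia   | History       
Chris   | History       
Dana    | NULL          


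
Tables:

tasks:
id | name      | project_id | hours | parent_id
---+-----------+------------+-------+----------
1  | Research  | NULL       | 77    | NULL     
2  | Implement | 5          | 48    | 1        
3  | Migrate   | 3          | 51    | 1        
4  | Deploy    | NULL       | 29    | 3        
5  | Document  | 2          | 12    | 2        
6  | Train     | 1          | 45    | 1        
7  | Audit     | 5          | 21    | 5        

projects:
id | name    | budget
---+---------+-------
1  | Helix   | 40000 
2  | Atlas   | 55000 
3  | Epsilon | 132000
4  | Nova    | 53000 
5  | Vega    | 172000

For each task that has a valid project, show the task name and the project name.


INNER JOIN keeps only tasks rows whose project_id matches an id in projects. Walk through each task:
  - task 1 (Research): project_id=NULL, no match -> dropped
  - task 2 (Implement): project_id=5 -> matches Vega
  - task 3 (Migrate): project_id=3 -> matches Epsilon
  - task 4 (Deploy): project_id=NULL, no match -> dropped
  - task 5 (Document): project_id=2 -> matches Atlas
  - task 6 (Train): project_id=1 -> matches Helix
  - task 7 (Audit): project_id=5 -> matches Vega
So 2 of 7 rows are dropped.

SQL:
SELECT a.name, b.name AS project
FROM tasks a
INNER JOIN projects b ON a.project_id = b.id

Result:
name      | project
----------+--------
Implement | Vega   
Migrate   | Epsilon
Document  | Atlas  
Train     | Helix  
Audit     | Vega   


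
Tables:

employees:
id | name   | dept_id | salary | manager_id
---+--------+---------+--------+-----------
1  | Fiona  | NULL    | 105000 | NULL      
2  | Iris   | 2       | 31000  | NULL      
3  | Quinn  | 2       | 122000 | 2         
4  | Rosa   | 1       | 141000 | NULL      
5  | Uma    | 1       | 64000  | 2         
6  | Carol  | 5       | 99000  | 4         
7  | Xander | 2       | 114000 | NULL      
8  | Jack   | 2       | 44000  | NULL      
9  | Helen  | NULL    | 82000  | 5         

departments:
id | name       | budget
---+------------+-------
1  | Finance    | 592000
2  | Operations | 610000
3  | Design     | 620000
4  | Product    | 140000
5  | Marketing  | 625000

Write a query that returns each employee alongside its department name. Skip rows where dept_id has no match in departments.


INNER JOIN keeps only employees rows whose dept_id matches an id in departments. Walk through each employee:
  - employee 1 (Fiona): dept_id=NULL, no match -> dropped
  - employee 2 (Iris): dept_id=2 -> matches Operations
  - employee 3 (Quinn): dept_id=2 -> matches Operations
  - employee 4 (Rosa): dept_id=1 -> matches Finance
  - employee 5 (Uma): dept_id=1 -> matches Finance
  - employee 6 (Carol): dept_id=5 -> matches Marketing
  - employee 7 (Xander): dept_id=2 -> matches Operations
  - employee 8 (Jack): dept_id=2 -> matches Operations
  - employee 9 (Helen): dept_id=NULL, no match -> dropped
So 2 of 9 rows are dropped.

SQL:
SELECT a.name, b.name AS department
FROM employees a
INNER JOIN departments b ON a.dept_id = b.id

Result:
name   | department
-------+-----------
Iris   | Operations
Quinn  | Operations
Rosa   | Finance   
Uma    | Finance   
Carol  | Marketing 
Xander | Operations
Jack   | Operations


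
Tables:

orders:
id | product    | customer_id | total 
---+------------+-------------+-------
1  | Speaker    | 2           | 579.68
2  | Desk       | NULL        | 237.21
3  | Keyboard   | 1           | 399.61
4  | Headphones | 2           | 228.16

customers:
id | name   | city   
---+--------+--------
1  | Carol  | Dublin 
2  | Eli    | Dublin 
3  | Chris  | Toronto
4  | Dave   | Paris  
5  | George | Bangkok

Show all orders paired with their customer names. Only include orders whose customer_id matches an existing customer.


INNER JOIN keeps only orders rows whose customer_id matches an id in customers. Walk through each order:
  - order 1 (Speaker): customer_id=2 -> matches Eli
  - order 2 (Desk): customer_id=NULL, no match -> dropped
  - order 3 (Keyboard): customer_id=1 -> matches Carol
  - order 4 (Headphones): customer_id=2 -> matches Eli
So 1 of 4 rows is dropped.

SQL:
SELECT a.product, b.name AS customer
FROM orders a
INNER JOIN customers b ON a.customer_id = b.id

Result:
product    | customer
-----------+---------
Speaker    | Eli     
Keyboard   | Carol   
Headphones | Eli     


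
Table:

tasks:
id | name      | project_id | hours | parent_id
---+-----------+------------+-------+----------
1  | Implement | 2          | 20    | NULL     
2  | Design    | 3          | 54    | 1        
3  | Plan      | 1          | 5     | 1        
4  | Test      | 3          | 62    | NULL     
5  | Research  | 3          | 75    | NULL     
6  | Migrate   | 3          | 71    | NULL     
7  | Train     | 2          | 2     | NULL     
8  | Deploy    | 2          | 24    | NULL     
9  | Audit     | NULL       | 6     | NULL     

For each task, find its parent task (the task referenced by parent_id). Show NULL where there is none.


This is a self-join: tasks is joined to a second copy of itself, matching each row's parent_id to another row's id. Use LEFT JOIN so rows with parent_id=NULL are kept.
  - task 1 (Implement): parent_id=NULL -> NULL
  - task 2 (Design): parent_id=1 -> Implement
  - task 3 (Plan): parent_id=1 -> Implement
  - task 4 (Test): parent_id=NULL -> NULL
  - task 5 (Research): parent_id=NULL -> NULL
  - task 6 (Migrate): parent_id=NULL -> NULL
  - task 7 (Train): parent_id=NULL -> NULL
  - task 8 (Deploy): parent_id=NULL -> NULL
  - task 9 (Audit): parent_id=NULL -> NULL

SQL:
SELECT a.name AS item, b.name AS parent
FROM tasks a
LEFT JOIN tasks b ON a.parent_id = b.id

Result:
item      | parent   
----------+----------
Implement | NULL     
Design    | Implement
Plan      | Implement
Test      | NULL     
Research  | NULL     
Migrate   | NULL     
Train     | NULL     
Deploy    | NULL     
Audit     | NULL     


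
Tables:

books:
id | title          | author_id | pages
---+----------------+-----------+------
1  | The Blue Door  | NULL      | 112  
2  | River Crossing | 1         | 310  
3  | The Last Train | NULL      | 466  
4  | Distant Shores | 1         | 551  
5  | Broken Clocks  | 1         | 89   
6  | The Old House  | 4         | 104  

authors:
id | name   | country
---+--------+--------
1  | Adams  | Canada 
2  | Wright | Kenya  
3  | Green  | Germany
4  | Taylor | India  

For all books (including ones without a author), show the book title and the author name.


LEFT JOIN keeps every row from books (the left table); where author_id has no match in authors, the author columns become NULL. Walk through each book:
  - book 1 (The Blue Door): author_id=NULL, no match -> kept with NULL
  - book 2 (River Crossing): author_id=1 -> matches Adams
  - book 3 (The Last Train): author_id=NULL, no match -> kept with NULL
  - book 4 (Distant Shores): author_id=1 -> matches Adams
  - book 5 (Broken Clocks): author_id=1 -> matches Adams
  - book 6 (The Old House): author_id=4 -> matches Taylor
All 6 rows appear; 2 have NULL author.

SQL:
SELECT a.title, b.name AS author
FROM books a
LEFT JOIN authors b ON a.author_id = b.id

Result:
title          | author
---------------+-------
The Blue Door  | NULL  
River Crossing | Adams 
The Last Train | NULL  
Distant Shores | Adams 
Broken Clocks  | Adams 
The Old House  | Taylor


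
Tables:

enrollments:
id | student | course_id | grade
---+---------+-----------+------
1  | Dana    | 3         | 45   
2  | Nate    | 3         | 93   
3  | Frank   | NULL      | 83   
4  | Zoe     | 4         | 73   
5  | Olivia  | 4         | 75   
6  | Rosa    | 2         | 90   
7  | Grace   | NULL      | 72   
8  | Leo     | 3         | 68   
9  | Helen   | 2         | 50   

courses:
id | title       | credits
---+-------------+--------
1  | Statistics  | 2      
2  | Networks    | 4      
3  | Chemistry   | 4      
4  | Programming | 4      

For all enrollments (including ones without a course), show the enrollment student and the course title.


LEFT JOIN keeps every row from enrollments (the left table); where course_id has no match in courses, the course columns become NULL. Walk through each enrollment:
  - enrollment 1 (Dana): course_id=3 -> matches Chemistry
  - enrollment 2 (Nate): course_id=3 -> matches Chemistry
  - enrollment 3 (Frank): course_id=NULL, no match -> kept with NULL
  - enrollment 4 (Zoe): course_id=4 -> matches Programming
  - enrollment 5 (Olivia): course_id=4 -> matches Programming
  - enrollment 6 (Rosa): course_id=2 -> matches Networks
  - enrollment 7 (Grace): course_id=NULL, no match -> kept with NULL
  - enrollment 8 (Leo): course_id=3 -> matches Chemistry
  - enrollment 9 (Helen): course_id=2 -> matches Networks
All 9 rows appear; 2 have NULL course.

SQL:
SELECT a.student, b.title AS course
FROM enrollments a
LEFT JOIN courses b ON a.course_id = b.id

Result:
student | course     
--------+------------
Dana    | Chemistry  
Nate    | Chemistry  
Frank   | NULL       
Zoe     | Programming
Olivia  | Programming
Rosa    | Networks   
Grace   | NULL       
Leo     | Chemistry  
Helen   | Networks   


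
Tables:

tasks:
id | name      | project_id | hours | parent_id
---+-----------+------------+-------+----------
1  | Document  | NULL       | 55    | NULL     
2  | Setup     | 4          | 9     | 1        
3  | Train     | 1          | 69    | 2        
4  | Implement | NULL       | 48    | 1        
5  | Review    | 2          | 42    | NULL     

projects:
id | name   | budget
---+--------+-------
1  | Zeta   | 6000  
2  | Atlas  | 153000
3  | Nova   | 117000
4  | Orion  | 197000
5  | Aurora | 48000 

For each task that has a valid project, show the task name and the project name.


INNER JOIN keeps only tasks rows whose project_id matches an id in projects. Walk through each task:
  - task 1 (Document): project_id=NULL, no match -> dropped
  - task 2 (Setup): project_id=4 -> matches Orion
  - task 3 (Train): project_id=1 -> matches Zeta
  - task 4 (Implement): project_id=NULL, no match -> dropped
  - task 5 (Review): project_id=2 -> matches Atlas
So 2 of 5 rows are dropped.

SQL:
SELECT a.name, b.name AS project
FROM tasks a
INNER JOIN projects b ON a.project_id = b.id

Result:
name   | project
-------+--------
Setup  | Orion  
Train  | Zeta   
Review | Atlas  


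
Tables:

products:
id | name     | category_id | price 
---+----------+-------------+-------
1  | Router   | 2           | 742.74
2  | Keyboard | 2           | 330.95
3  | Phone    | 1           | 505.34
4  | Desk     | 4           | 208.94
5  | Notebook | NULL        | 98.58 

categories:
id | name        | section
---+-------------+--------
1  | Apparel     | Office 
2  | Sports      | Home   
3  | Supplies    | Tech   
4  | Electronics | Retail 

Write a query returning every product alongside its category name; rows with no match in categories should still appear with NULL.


LEFT JOIN keeps every row from products (the left table); where category_id has no match in categories, the category columns become NULL. Walk through each product:
  - product 1 (Router): category_id=2 -> matches Sports
  - product 2 (Keyboard): category_id=2 -> matches Sports
  - product 3 (Phone): category_id=1 -> matches Apparel
  - product 4 (Desk): category_id=4 -> matches Electronics
  - product 5 (Notebook): category_id=NULL, no match -> kept with NULL
All 5 rows appear; 1 has NULL category.

SQL:
SELECT a.name, b.name AS category
FROM products a
LEFT JOIN categories b ON a.category_id = b.id

Result:
name     | category   
---------+------------
Router   | Sports     
Keyboard | Sports     
Phone    | Apparel    
Desk     | Electronics
Notebook | NULL       


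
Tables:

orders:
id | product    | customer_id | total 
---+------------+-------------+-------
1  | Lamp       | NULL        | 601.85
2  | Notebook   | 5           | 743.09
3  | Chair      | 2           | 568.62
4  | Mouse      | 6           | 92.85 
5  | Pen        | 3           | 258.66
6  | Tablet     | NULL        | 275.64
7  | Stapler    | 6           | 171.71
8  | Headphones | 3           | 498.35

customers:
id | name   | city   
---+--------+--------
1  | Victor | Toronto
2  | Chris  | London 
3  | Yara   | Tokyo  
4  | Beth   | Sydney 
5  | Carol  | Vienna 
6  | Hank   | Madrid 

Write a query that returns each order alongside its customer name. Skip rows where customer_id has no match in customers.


INNER JOIN keeps only orders rows whose customer_id matches an id in customers. Walk through each order:
  - order 1 (Lamp): customer_id=NULL, no match -> dropped
  - order 2 (Notebook): customer_id=5 -> matches Carol
  - order 3 (Chair): customer_id=2 -> matches Chris
  - order 4 (Mouse): customer_id=6 -> matches Hank
  - order 5 (Pen): customer_id=3 -> matches Yara
  - order 6 (Tablet): customer_id=NULL, no match -> dropped
  - order 7 (Stapler): customer_id=6 -> matches Hank
  - order 8 (Headphones): customer_id=3 -> matches Yara
So 2 of 8 rows are dropped.

SQL:
SELECT a.product, b.name AS customer
FROM orders a
INNER JOIN customers b ON a.customer_id = b.id

Result:
product    | customer
-----------+---------
Notebook   | Carol   
Chair      | Chris   
Mouse      | Hank    
Pen        | Yara    
Stapler    | Hank    
Headphones | Yara    


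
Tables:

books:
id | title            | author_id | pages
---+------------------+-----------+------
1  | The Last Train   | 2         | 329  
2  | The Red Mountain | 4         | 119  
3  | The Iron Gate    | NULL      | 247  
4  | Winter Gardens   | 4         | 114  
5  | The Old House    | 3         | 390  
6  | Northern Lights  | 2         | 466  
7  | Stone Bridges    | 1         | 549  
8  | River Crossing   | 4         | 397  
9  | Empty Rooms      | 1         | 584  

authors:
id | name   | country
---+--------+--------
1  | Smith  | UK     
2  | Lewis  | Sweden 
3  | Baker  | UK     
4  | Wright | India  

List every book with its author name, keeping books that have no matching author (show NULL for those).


LEFT JOIN keeps every row from books (the left table); where author_id has no match in authors, the author columns become NULL. Walk through each book:
  - book 1 (The Last Train): author_id=2 -> matches Lewis
  - book 2 (The Red Mountain): author_id=4 -> matches Wright
  - book 3 (The Iron Gate): author_id=NULL, no match -> kept with NULL
  - book 4 (Winter Gardens): author_id=4 -> matches Wright
  - book 5 (The Old House): author_id=3 -> matches Baker
  - book 6 (Northern Lights): author_id=2 -> matches Lewis
  - book 7 (Stone Bridges): author_id=1 -> matches Smith
  - book 8 (River Crossing): author_id=4 -> matches Wright
  - book 9 (Empty Rooms): author_id=1 -> matches Smith
All 9 rows appear; 1 has NULL author.

SQL:
SELECT a.title, b.name AS author
FROM books a
LEFT JOIN authors b ON a.author_id = b.id

Result:
title            | author
-----------------+-------
The Last Train   | Lewis 
The Red Mountain | Wright
The Iron Gate    | NULL  
Winter Gardens   | Wright
The Old House    | Baker 
Northern Lights  | Lewis 
Stone Bridges    | Smith 
River Crossing   | Wright
Empty Rooms      | Smith 


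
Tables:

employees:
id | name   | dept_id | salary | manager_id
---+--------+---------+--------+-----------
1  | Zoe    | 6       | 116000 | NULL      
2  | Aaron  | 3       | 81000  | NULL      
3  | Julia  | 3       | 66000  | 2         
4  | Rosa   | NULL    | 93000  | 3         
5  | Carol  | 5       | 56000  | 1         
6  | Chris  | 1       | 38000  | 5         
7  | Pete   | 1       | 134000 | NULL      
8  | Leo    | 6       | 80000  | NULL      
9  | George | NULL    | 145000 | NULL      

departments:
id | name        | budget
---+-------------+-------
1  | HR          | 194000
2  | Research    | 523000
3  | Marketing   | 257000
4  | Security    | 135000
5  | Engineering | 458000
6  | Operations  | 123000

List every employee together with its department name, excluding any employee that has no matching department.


INNER JOIN keeps only employees rows whose dept_id matches an id in departments. Walk through each employee:
  - employee 1 (Zoe): dept_id=6 -> matches Operations
  - employee 2 (Aaron): dept_id=3 -> matches Marketing
  - employee 3 (Julia): dept_id=3 -> matches Marketing
  - employee 4 (Rosa): dept_id=NULL, no match -> dropped
  - employee 5 (Carol): dept_id=5 -> matches Engineering
  - employee 6 (Chris): dept_id=1 -> matches HR
  - employee 7 (Pete): dept_id=1 -> matches HR
  - employee 8 (Leo): dept_id=6 -> matches Operations
  - employee 9 (George): dept_id=NULL, no match -> dropped
So 2 of 9 rows are dropped.

SQL:
SELECT a.name, b.name AS department
FROM employees a
INNER JOIN departments b ON a.dept_id = b.id

Result:
name  | department 
------+------------
Zoe   | Operations 
Aaron | Marketing  
Julia | Marketing  
Carol | Engineering
Chris | HR         
Pete  | HR         
Leo   | Operations 


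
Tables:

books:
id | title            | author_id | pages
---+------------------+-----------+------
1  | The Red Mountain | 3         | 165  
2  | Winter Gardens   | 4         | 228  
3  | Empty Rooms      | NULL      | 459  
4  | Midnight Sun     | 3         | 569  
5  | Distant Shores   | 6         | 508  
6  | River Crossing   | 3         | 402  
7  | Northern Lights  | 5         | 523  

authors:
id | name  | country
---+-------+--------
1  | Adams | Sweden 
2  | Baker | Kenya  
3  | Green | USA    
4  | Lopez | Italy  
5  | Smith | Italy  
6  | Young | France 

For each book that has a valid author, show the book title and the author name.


INNER JOIN keeps only books rows whose author_id matches an id in authors. Walk through each book:
  - book 1 (The Red Mountain): author_id=3 -> matches Green
  - book 2 (Winter Gardens): author_id=4 -> matches Lopez
  - book 3 (Empty Rooms): author_id=NULL, no match -> dropped
  - book 4 (Midnight Sun): author_id=3 -> matches Green
  - book 5 (Distant Shores): author_id=6 -> matches Young
  - book 6 (River Crossing): author_id=3 -> matches Green
  - book 7 (Northern Lights): author_id=5 -> matches Smith
So 1 of 7 rows is dropped.

SQL:
SELECT a.title, b.name AS author
FROM books a
INNER JOIN authors b ON a.author_id = b.id

Result:
title            | author
-----------------+-------
The Red Mountain | Green 
Winter Gardens   | Lopez 
Midnight Sun     | Green 
Distant Shores   | Young 
River Crossing   | Green 
Northern Lights  | Smith 


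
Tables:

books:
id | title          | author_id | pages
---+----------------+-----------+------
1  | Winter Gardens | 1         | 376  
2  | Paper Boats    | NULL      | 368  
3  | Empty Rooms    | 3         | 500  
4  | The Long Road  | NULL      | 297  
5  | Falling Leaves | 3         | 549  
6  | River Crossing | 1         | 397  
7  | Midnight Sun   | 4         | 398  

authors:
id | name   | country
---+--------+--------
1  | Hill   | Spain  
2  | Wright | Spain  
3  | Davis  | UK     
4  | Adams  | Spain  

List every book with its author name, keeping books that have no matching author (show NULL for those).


LEFT JOIN keeps every row from books (the left table); where author_id has no match in authors, the author columns become NULL. Walk through each book:
  - book 1 (Winter Gardens): author_id=1 -> matches Hill
  - book 2 (Paper Boats): author_id=NULL, no match -> kept with NULL
  - book 3 (Empty Rooms): author_id=3 -> matches Davis
  - book 4 (The Long Road): author_id=NULL, no match -> kept with NULL
  - book 5 (Falling Leaves): author_id=3 -> matches Davis
  - book 6 (River Crossing): author_id=1 -> matches Hill
  - book 7 (Midnight Sun): author_id=4 -> matches Adams
All 7 rows appear; 2 have NULL author.

SQL:
SELECT a.title, b.name AS author
FROM books a
LEFT JOIN authors b ON a.author_id = b.id

Result:
title          | author
---------------+-------
Winter Gardens | Hill  
Paper Boats    | NULL  
Empty Rooms    | Davis 
The Long Road  | NULL  
Falling Leaves | Davis 
River Crossing | Hill  
Midnight Sun   | Adams 


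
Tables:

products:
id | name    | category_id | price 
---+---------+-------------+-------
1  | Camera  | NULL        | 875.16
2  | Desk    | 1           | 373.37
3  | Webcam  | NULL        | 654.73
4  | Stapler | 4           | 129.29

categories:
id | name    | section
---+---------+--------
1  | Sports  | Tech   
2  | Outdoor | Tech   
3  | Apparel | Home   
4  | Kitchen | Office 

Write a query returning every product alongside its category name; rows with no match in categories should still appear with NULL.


LEFT JOIN keeps every row from products (the left table); where category_id has no match in categories, the category columns become NULL. Walk through each product:
  - product 1 (Camera): category_id=NULL, no match -> kept with NULL
  - product 2 (Desk): category_id=1 -> matches Sports
  - product 3 (Webcam): category_id=NULL, no match -> kept with NULL
  - product 4 (Stapler): category_id=4 -> matches Kitchen
All 4 rows appear; 2 have NULL category.

SQL:
SELECT a.name, b.name AS category
FROM products a
LEFT JOIN categories b ON a.category_id = b.id

Result:
name    | category
--------+---------
Camera  | NULL    
Desk    | Sports  
Webcam  | NULL    
Stapler | Kitchen 


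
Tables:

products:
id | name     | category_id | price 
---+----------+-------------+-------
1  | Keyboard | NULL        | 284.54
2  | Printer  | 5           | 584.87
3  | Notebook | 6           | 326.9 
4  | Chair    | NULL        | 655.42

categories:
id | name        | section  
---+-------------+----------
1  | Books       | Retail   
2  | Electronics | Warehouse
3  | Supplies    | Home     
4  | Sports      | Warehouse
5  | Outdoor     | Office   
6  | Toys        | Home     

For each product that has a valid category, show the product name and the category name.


INNER JOIN keeps only products rows whose category_id matches an id in categories. Walk through each product:
  - product 1 (Keyboard): category_id=NULL, no match -> dropped
  - product 2 (Printer): category_id=5 -> matches Outdoor
  - product 3 (Notebook): category_id=6 -> matches Toys
  - product 4 (Chair): category_id=NULL, no match -> dropped
So 2 of 4 rows are dropped.

SQL:
SELECT a.name, b.name AS category
FROM products a
INNER JOIN categories b ON a.category_id = b.id

Result:
name     | category
---------+---------
Printer  | Outdoor 
Notebook | Toys    


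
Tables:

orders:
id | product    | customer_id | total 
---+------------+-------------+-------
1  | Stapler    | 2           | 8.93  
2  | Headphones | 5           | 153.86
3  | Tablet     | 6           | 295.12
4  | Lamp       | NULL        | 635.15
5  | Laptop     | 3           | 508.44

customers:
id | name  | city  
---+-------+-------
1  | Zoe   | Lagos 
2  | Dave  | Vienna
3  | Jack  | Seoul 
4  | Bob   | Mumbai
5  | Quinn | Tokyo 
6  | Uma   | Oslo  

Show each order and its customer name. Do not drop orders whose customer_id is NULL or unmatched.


LEFT JOIN keeps every row from orders (the left table); where customer_id has no match in customers, the customer columns become NULL. Walk through each order:
  - order 1 (Stapler): customer_id=2 -> matches Dave
  - order 2 (Headphones): customer_id=5 -> matches Quinn
  - order 3 (Tablet): customer_id=6 -> matches Uma
  - order 4 (Lamp): customer_id=NULL, no match -> kept with NULL
  - order 5 (Laptop): customer_id=3 -> matches Jack
All 5 rows appear; 1 has NULL customer.

SQL:
SELECT a.product, b.name AS customer
FROM orders a
LEFT JOIN customers b ON a.customer_id = b.id

Result:
product    | customer
-----------+---------
Stapler    | Dave    
Headphones | Quinn   
Tablet     | Uma     
Lamp       | NULL    
Laptop     | Jack    


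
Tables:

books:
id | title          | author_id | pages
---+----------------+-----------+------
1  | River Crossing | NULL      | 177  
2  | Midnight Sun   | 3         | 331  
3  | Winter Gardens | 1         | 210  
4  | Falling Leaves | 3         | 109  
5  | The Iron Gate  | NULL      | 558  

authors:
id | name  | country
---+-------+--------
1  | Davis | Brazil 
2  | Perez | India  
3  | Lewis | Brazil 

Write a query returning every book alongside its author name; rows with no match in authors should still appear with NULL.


LEFT JOIN keeps every row from books (the left table); where author_id has no match in authors, the author columns become NULL. Walk through each book:
  - book 1 (River Crossing): author_id=NULL, no match -> kept with NULL
  - book 2 (Midnight Sun): author_id=3 -> matches Lewis
  - book 3 (Winter Gardens): author_id=1 -> matches Davis
  - book 4 (Falling Leaves): author_id=3 -> matches Lewis
  - book 5 (The Iron Gate): author_id=NULL, no match -> kept with NULL
All 5 rows appear; 2 have NULL author.

SQL:
SELECT a.title, b.name AS author
FROM books a
LEFT JOIN authors b ON a.author_id = b.id

Result:
title          | author
---------------+-------
River Crossing | NULL  
Midnight Sun   | Lewis 
Winter Gardens | Davis 
Falling Leaves | Lewis 
The Iron Gate  | NULL  


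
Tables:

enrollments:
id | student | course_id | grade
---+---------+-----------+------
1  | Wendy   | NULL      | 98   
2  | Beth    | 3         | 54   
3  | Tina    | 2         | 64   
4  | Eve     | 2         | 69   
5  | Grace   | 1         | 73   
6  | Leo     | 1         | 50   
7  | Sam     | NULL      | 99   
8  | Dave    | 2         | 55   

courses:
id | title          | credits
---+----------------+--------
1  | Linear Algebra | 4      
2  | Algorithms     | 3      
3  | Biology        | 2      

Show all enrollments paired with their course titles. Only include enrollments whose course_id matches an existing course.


INNER JOIN keeps only enrollments rows whose course_id matches an id in courses. Walk through each enrollment:
  - enrollment 1 (Wendy): course_id=NULL, no match -> dropped
  - enrollment 2 (Beth): course_id=3 -> matches Biology
  - enrollment 3 (Tina): course_id=2 -> matches Algorithms
  - enrollment 4 (Eve): course_id=2 -> matches Algorithms
  - enrollment 5 (Grace): course_id=1 -> matches Linear Algebra
  - enrollment 6 (Leo): course_id=1 -> matches Linear Algebra
  - enrollment 7 (Sam): course_id=NULL, no match -> dropped
  - enrollment 8 (Dave): course_id=2 -> matches Algorithms
So 2 of 8 rows are dropped.

SQL:
SELECT a.student, b.title AS course
FROM enrollments a
INNER JOIN courses b ON a.course_id = b.id

Result:
student | course        
--------+---------------
Beth    | Biology       
Tina    | Algorithms    
Eve     | Algorithms    
Grace   | Linear Algebra
Leo     | Linear Algebra
Dave    | Algorithms    


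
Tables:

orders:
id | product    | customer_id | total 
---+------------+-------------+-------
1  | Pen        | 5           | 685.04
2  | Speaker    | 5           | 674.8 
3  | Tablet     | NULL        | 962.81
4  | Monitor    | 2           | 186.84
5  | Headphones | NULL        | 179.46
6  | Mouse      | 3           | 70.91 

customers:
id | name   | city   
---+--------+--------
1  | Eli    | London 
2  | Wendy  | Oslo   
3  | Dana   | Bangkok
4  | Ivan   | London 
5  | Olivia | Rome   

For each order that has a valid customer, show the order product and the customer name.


INNER JOIN keeps only orders rows whose customer_id matches an id in customers. Walk through each order:
  - order 1 (Pen): customer_id=5 -> matches Olivia
  - order 2 (Speaker): customer_id=5 -> matches Olivia
  - order 3 (Tablet): customer_id=NULL, no match -> dropped
  - order 4 (Monitor): customer_id=2 -> matches Wendy
  - order 5 (Headphones): customer_id=NULL, no match -> dropped
  - order 6 (Mouse): customer_id=3 -> matches Dana
So 2 of 6 rows are dropped.

SQL:
SELECT a.product, b.name AS customer
FROM orders a
INNER JOIN customers b ON a.customer_id = b.id

Result:
product | customer
--------+---------
Pen     | Olivia  
Speaker | Olivia  
Monitor | Wendy   
Mouse   | Dana    


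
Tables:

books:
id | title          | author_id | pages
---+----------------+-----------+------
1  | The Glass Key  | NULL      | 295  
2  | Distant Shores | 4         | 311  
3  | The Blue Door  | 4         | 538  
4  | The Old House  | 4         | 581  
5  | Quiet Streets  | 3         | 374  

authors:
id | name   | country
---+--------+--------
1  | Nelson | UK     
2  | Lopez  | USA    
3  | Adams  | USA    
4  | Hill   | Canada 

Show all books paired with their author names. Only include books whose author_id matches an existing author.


INNER JOIN keeps only books rows whose author_id matches an id in authors. Walk through each book:
  - book 1 (The Glass Key): author_id=NULL, no match -> dropped
  - book 2 (Distant Shores): author_id=4 -> matches Hill
  - book 3 (The Blue Door): author_id=4 -> matches Hill
  - book 4 (The Old House): author_id=4 -> matches Hill
  - book 5 (Quiet Streets): author_id=3 -> matches Adams
So 1 of 5 rows is dropped.

SQL:
SELECT a.title, b.name AS author
FROM books a
INNER JOIN authors b ON a.author_id = b.id

Result:
title          | author
---------------+-------
Distant Shores | Hill  
The Blue Door  | Hill  
The Old House  | Hill  
Quiet Streets  | Adams 


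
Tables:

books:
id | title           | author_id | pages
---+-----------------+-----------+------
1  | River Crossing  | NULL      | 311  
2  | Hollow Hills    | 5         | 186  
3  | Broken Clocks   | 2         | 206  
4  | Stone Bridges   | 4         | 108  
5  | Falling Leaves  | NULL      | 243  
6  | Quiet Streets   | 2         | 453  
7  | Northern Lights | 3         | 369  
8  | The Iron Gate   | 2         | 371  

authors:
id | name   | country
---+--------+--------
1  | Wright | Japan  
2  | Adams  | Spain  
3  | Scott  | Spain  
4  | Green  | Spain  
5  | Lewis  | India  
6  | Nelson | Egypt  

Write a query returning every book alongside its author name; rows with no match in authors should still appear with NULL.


LEFT JOIN keeps every row from books (the left table); where author_id has no match in authors, the author columns become NULL. Walk through each book:
  - book 1 (River Crossing): author_id=NULL, no match -> kept with NULL
  - book 2 (Hollow Hills): author_id=5 -> matches Lewis
  - book 3 (Broken Clocks): author_id=2 -> matches Adams
  - book 4 (Stone Bridges): author_id=4 -> matches Green
  - book 5 (Falling Leaves): author_id=NULL, no match -> kept with NULL
  - book 6 (Quiet Streets): author_id=2 -> matches Adams
  - book 7 (Northern Lights): author_id=3 -> matches Scott
  - book 8 (The Iron Gate): author_id=2 -> matches Adams
All 8 rows appear; 2 have NULL author.

SQL:
SELECT a.title, b.name AS author
FROM books a
LEFT JOIN authors b ON a.author_id = b.id

Result:
title           | author
----------------+-------
River Crossing  | NULL  
Hollow Hills    | Lewis 
Broken Clocks   | Adams 
Stone Bridges   | Green 
Falling Leaves  | NULL  
Quiet Streets   | Adams 
Northern Lights | Scott 
The Iron Gate   | Adams 


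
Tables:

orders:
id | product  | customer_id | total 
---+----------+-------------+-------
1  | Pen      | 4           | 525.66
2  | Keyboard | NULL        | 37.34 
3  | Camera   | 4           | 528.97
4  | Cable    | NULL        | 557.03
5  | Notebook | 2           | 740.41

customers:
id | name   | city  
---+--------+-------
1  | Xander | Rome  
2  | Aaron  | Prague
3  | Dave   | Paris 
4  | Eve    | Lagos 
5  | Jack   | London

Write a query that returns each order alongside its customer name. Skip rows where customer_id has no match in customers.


INNER JOIN keeps only orders rows whose customer_id matches an id in customers. Walk through each order:
  - order 1 (Pen): customer_id=4 -> matches Eve
  - order 2 (Keyboard): customer_id=NULL, no match -> dropped
  - order 3 (Camera): customer_id=4 -> matches Eve
  - order 4 (Cable): customer_id=NULL, no match -> dropped
  - order 5 (Notebook): customer_id=2 -> matches Aaron
So 2 of 5 rows are dropped.

SQL:
SELECT a.product, b.name AS customer
FROM orders a
INNER JOIN customers b ON a.customer_id = b.id

Result:
product  | customer
---------+---------
Pen      | Eve     
Camera   | Eve     
Notebook | Aaron   
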